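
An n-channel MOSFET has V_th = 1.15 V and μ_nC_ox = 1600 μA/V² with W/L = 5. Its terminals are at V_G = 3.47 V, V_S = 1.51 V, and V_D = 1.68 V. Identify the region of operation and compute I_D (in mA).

V_GS = V_G − V_S = 3.47 − 1.51 = 1.96 V; V_DS = V_D − V_S = 1.68 − 1.51 = 0.17 V.
k_n = μ_nC_ox · (W/L) = 8 mA/V².
V_ov = V_GS − V_th = 1.96 − 1.15 = 0.81 V.
Since V_DS = 0.17 V < V_ov = 0.81 V, the device is in the triode region.
I_D = k_n [V_ov · V_DS − ½ V_DS²] = 8 × [0.81 × 0.17 − 0.5 × 0.17²] = 0.986 mA.

Triode; I_D = 0.986 mA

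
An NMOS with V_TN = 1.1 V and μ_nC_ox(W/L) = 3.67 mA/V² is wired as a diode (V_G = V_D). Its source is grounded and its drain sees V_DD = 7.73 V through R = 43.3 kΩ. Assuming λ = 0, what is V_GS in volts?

With gate tied to drain, V_GS = V_DS ≥ V_GS − V_TN, so the device is in saturation.
KCL at the drain: ½ k_n (V_GS − V_TN)² = (V_DD − V_GS)/R.
Let x = V_GS − 1.1. Then 79.5 x² + x − 6.63 = 0, giving x = 0.283 V (positive root), so V_GS = 1.38 V.
I_D = (V_DD − V_GS)/R = (7.73 − 1.38) / 43.3 = 0.147 mA.

V_GS = 1.38 V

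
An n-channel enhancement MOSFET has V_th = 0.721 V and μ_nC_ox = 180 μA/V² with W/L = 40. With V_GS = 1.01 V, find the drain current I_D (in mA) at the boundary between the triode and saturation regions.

At the boundary V_DS = V_ov = V_GS − V_th = 1.01 − 0.721 = 0.289 V.
k_n = μ_nC_ox · (W/L) = 7.2 mA/V².
I_D = ½ k_n V_ov² = 0.5 × 7.2 × 0.289² = 0.301 mA.

I_D = 0.301 mA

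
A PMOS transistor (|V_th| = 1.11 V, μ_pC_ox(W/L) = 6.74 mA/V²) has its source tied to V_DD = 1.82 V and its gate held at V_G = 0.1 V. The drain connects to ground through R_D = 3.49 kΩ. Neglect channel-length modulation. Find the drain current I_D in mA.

V_SG = V_DD − V_G = 1.82 − 0.1 = 1.72 V, so V_ov = 1.72 − 1.11 = 0.61 V.
Assume saturation: I_D = ½ k_p V_ov² = 0.5 × 6.74 × 0.61² = 1.25 mA, giving V_SD = V_DD − I_D R_D = 1.82 − 1.25 × 3.49 = -2.56 V.
But -2.56 V < V_ov = 0.61 V, so the device is actually in triode.
In triode I_D = k_p[V_ov V_SD − ½ V_SD²] and I_D = (V_DD − V_SD)/R_D. Equating: 11.8 V_SD² − 15.35 V_SD + 1.82 = 0, giving V_SD = 0.132 V (the root below V_ov).
I_D = (1.82 − 0.132) / 3.49 = 0.484 mA.

I_D = 0.484 mA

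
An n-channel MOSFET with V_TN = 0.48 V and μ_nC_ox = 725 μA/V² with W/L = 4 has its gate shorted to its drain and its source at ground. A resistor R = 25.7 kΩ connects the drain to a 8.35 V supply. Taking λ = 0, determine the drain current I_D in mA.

With gate tied to drain, V_GS = V_DS ≥ V_GS − V_TN, so the device is in saturation.
k_n = μ_nC_ox · (W/L) = 2.9 mA/V².
KCL at the drain: ½ k_n (V_GS − V_TN)² = (V_DD − V_GS)/R.
Let x = V_GS − 0.48. Then 37.3 x² + x − 7.87 = 0, giving x = 0.446 V (positive root), so V_GS = 0.926 V.
I_D = (V_DD − V_GS)/R = (8.35 − 0.926) / 25.7 = 0.289 mA.

I_D = 0.289 mA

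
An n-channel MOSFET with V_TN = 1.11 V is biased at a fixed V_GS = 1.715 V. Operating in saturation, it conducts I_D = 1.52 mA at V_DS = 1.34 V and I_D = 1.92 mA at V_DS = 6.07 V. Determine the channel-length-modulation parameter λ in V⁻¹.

λ = 0.0601 V⁻¹

With V_GS fixed, I_D ∝ (1 + λ V_DS) in saturation, so I_D2/I_D1 = (1 + λ V_DS2)/(1 + λ V_DS1).
1.92/1.52 = 1.263 = (1 + 6.07 λ)/(1 + 1.34 λ).
Solving: λ (I_D1 V_DS2 − I_D2 V_DS1) = I_D2 − I_D1, so λ = (1.92 − 1.52) / (1.52 × 6.07 − 1.92 × 1.34) = 0.4 / 6.65 = 0.0601 V⁻¹.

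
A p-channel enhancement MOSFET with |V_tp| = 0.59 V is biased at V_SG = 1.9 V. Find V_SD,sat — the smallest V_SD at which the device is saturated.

V_SD,sat = 1.31 V

The boundary between triode and saturation is V_SD = V_SG − |V_tp| = V_ov.
V_ov = 1.9 − 0.59 = 1.31 V.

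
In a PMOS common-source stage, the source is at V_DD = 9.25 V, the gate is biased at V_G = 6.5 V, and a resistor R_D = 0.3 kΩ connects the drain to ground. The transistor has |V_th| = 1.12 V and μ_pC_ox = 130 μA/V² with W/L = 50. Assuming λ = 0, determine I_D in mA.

I_D = 8.63 mA

V_SG = V_DD − V_G = 9.25 − 6.5 = 2.75 V, so V_ov = 2.75 − 1.12 = 1.63 V.
k_p = μ_pC_ox · (W/L) = 6.5 mA/V².
Assume saturation: I_D = ½ k_p V_ov² = 0.5 × 6.5 × 1.63² = 8.63 mA, giving V_SD = V_DD − I_D R_D = 9.25 − 8.63 × 0.3 = 6.66 V.
V_SD = 6.66 V ≥ V_ov = 1.63 V, confirming saturation.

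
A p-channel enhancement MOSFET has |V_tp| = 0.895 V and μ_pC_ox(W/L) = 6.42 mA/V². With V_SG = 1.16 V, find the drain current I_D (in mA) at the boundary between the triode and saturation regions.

At the boundary V_SD = V_ov = V_SG − |V_tp| = 1.16 − 0.895 = 0.265 V.
I_D = ½ k_p V_ov² = 0.5 × 6.42 × 0.265² = 0.225 mA.

I_D = 0.225 mA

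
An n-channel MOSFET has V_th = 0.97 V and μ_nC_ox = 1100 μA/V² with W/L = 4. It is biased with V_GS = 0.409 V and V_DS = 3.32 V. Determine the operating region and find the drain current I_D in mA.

V_GS = 0.409 V < V_th = 0.97 V, so the transistor is in cutoff.

Cutoff; I_D = 0 mA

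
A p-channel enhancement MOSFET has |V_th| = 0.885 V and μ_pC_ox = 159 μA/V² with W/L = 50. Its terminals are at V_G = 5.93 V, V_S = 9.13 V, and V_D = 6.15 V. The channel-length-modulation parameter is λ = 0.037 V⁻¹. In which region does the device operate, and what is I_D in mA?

Saturation; I_D = 23.7 mA

V_SG = V_S − V_G = 9.13 − 5.93 = 3.2 V; V_SD = V_S − V_D = 9.13 − 6.15 = 2.98 V.
k_p = μ_pC_ox · (W/L) = 7.95 mA/V².
V_ov = V_SG − |V_th| = 3.2 − 0.885 = 2.32 V.
Since V_SD = 2.98 V ≥ V_ov = 2.32 V, the device is in saturation.
I_D = ½ k_p V_ov² (1 + λ V_SD) = 0.5 × 7.95 × 2.32² × (1 + 0.037 × 2.98) = 23.7 mA.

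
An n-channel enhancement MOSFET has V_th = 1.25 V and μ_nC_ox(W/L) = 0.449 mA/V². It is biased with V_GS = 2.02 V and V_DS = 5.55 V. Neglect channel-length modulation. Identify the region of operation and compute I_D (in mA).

V_ov = V_GS − V_th = 2.02 − 1.25 = 0.77 V.
Since V_DS = 5.55 V ≥ V_ov = 0.77 V, the device is in saturation.
I_D = ½ k_n V_ov² = 0.5 × 0.449 × 0.77² = 0.133 mA.

Saturation; I_D = 0.133 mA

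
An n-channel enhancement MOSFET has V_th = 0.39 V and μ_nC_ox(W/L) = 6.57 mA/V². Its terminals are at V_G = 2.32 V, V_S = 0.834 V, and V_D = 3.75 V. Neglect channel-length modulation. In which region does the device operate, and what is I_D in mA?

Saturation; I_D = 3.95 mA

V_GS = V_G − V_S = 2.32 − 0.834 = 1.49 V; V_DS = V_D − V_S = 3.75 − 0.834 = 2.92 V.
V_ov = V_GS − V_th = 1.49 − 0.39 = 1.1 V.
Since V_DS = 2.92 V ≥ V_ov = 1.1 V, the device is in saturation.
I_D = ½ k_n V_ov² = 0.5 × 6.57 × 1.1² = 3.95 mA.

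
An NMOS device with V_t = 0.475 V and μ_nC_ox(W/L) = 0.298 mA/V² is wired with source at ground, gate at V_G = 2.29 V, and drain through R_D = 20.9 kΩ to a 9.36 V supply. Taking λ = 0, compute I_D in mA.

V_GS = V_G = 2.29 V, so V_ov = 2.29 − 0.475 = 1.81 V.
Assume saturation: I_D = ½ k_n V_ov² = 0.5 × 0.298 × 1.81² = 0.491 mA, giving V_DS = V_DD − I_D R_D = 9.36 − 0.491 × 20.9 = -0.899 V.
But -0.899 V < V_ov = 1.81 V, so the device is actually in triode.
In triode I_D = k_n[V_ov V_DS − ½ V_DS²] and I_D = (V_DD − V_DS)/R_D. Equating: 3.11 V_DS² − 12.3 V_DS + 9.36 = 0, giving V_DS = 1.03 V (the root below V_ov).
I_D = (9.36 − 1.03) / 20.9 = 0.399 mA.

I_D = 0.399 mA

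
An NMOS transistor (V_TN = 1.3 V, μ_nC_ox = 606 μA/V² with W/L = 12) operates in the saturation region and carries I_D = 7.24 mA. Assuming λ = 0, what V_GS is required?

k_n = μ_nC_ox · (W/L) = 7.272 mA/V².
In saturation I_D = ½ k_n (V_GS − V_TN)², so V_GS − V_TN = √(2 I_D / k_n) = √(2 × 7.24 / 7.272) = 1.41 V.
V_GS = 1.3 + 1.41 = 2.71 V.

V_GS = 2.71 V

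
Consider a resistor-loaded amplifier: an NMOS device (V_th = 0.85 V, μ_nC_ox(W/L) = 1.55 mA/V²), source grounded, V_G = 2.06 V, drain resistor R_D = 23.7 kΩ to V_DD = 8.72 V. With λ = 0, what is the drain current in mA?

I_D = 0.359 mA

V_GS = V_G = 2.06 V, so V_ov = 2.06 − 0.85 = 1.21 V.
Assume saturation: I_D = ½ k_n V_ov² = 0.5 × 1.55 × 1.21² = 1.13 mA, giving V_DS = V_DD − I_D R_D = 8.72 − 1.13 × 23.7 = -18.2 V.
But -18.2 V < V_ov = 1.21 V, so the device is actually in triode.
In triode I_D = k_n[V_ov V_DS − ½ V_DS²] and I_D = (V_DD − V_DS)/R_D. Equating: 18.4 V_DS² − 45.45 V_DS + 8.72 = 0, giving V_DS = 0.21 V (the root below V_ov).
I_D = (8.72 − 0.21) / 23.7 = 0.359 mA.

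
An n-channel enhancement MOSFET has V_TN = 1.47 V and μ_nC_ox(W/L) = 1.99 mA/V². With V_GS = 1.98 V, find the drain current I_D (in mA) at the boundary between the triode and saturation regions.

I_D = 0.259 mA

At the boundary V_DS = V_ov = V_GS − V_TN = 1.98 − 1.47 = 0.51 V.
I_D = ½ k_n V_ov² = 0.5 × 1.99 × 0.51² = 0.259 mA.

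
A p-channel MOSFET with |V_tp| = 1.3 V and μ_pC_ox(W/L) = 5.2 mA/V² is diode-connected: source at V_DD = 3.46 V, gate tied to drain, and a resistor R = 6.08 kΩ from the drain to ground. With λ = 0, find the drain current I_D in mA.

With gate tied to drain, V_SG = V_SD ≥ V_SG − |V_tp|, so the device is in saturation.
KCL at the drain: ½ k_p (V_SG − |V_tp|)² = (V_DD − V_SG)/R.
Let x = V_SG − 1.3. Then 15.8 x² + x − 2.16 = 0, giving x = 0.339 V (positive root), so V_SG = 1.64 V.
I_D = (V_DD − V_SG)/R = (3.46 − 1.64) / 6.08 = 0.299 mA.

I_D = 0.299 mA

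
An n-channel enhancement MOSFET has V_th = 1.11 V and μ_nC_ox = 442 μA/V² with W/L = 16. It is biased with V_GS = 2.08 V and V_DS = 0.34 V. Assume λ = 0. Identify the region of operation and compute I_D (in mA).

Triode; I_D = 1.92 mA

k_n = μ_nC_ox · (W/L) = 7.072 mA/V².
V_ov = V_GS − V_th = 2.08 − 1.11 = 0.97 V.
Since V_DS = 0.34 V < V_ov = 0.97 V, the device is in the triode region.
I_D = k_n [V_ov · V_DS − ½ V_DS²] = 7.072 × [0.97 × 0.34 − 0.5 × 0.34²] = 1.92 mA.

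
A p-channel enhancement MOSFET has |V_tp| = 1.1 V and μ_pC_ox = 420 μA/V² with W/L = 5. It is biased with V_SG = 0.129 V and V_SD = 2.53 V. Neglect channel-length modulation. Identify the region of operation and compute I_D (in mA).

Cutoff; I_D = 0 mA

V_SG = 0.129 V < |V_tp| = 1.1 V, so the transistor is in cutoff.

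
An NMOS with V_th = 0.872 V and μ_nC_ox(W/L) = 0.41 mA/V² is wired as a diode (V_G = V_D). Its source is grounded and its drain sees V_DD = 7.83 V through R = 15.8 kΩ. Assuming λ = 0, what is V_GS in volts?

V_GS = 2.19 V

With gate tied to drain, V_GS = V_DS ≥ V_GS − V_th, so the device is in saturation.
KCL at the drain: ½ k_n (V_GS − V_th)² = (V_DD − V_GS)/R.
Let x = V_GS − 0.872. Then 3.24 x² + x − 6.958 = 0, giving x = 1.32 V (positive root), so V_GS = 2.19 V.
I_D = (V_DD − V_GS)/R = (7.83 − 2.19) / 15.8 = 0.357 mA.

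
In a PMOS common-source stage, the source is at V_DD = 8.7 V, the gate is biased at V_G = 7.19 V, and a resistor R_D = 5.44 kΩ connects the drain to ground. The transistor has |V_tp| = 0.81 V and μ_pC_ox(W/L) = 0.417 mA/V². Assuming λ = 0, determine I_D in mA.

I_D = 0.102 mA

V_SG = V_DD − V_G = 8.7 − 7.19 = 1.51 V, so V_ov = 1.51 − 0.81 = 0.7 V.
Assume saturation: I_D = ½ k_p V_ov² = 0.5 × 0.417 × 0.7² = 0.102 mA, giving V_SD = V_DD − I_D R_D = 8.7 − 0.102 × 5.44 = 8.14 V.
V_SD = 8.14 V ≥ V_ov = 0.7 V, confirming saturation.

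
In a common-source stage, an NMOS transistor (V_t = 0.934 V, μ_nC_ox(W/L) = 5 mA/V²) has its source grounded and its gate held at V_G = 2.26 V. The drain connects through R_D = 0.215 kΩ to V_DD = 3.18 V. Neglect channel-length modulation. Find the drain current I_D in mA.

V_GS = V_G = 2.26 V, so V_ov = 2.26 − 0.934 = 1.33 V.
Assume saturation: I_D = ½ k_n V_ov² = 0.5 × 5 × 1.33² = 4.4 mA, giving V_DS = V_DD − I_D R_D = 3.18 − 4.4 × 0.215 = 2.23 V.
V_DS = 2.23 V ≥ V_ov = 1.33 V, confirming saturation.

I_D = 4.40 mA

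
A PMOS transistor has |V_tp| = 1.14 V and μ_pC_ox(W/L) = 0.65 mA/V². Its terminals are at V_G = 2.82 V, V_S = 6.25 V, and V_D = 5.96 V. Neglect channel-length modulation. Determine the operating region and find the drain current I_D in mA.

Triode; I_D = 0.404 mA

V_SG = V_S − V_G = 6.25 − 2.82 = 3.43 V; V_SD = V_S − V_D = 6.25 − 5.96 = 0.29 V.
V_ov = V_SG − |V_tp| = 3.43 − 1.14 = 2.29 V.
Since V_SD = 0.29 V < V_ov = 2.29 V, the device is in the triode region.
I_D = k_p [V_ov · V_SD − ½ V_SD²] = 0.65 × [2.29 × 0.29 − 0.5 × 0.29²] = 0.404 mA.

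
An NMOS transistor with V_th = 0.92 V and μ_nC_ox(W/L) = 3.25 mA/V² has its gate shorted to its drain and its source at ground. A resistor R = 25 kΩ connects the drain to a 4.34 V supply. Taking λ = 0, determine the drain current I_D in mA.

With gate tied to drain, V_GS = V_DS ≥ V_GS − V_th, so the device is in saturation.
KCL at the drain: ½ k_n (V_GS − V_th)² = (V_DD − V_GS)/R.
Let x = V_GS − 0.92. Then 40.6 x² + x − 3.42 = 0, giving x = 0.278 V (positive root), so V_GS = 1.2 V.
I_D = (V_DD − V_GS)/R = (4.34 − 1.2) / 25 = 0.126 mA.

I_D = 0.126 mA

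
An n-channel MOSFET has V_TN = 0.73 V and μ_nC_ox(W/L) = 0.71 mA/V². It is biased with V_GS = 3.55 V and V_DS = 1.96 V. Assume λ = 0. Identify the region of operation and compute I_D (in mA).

Triode; I_D = 2.56 mA

V_ov = V_GS − V_TN = 3.55 − 0.73 = 2.82 V.
Since V_DS = 1.96 V < V_ov = 2.82 V, the device is in the triode region.
I_D = k_n [V_ov · V_DS − ½ V_DS²] = 0.71 × [2.82 × 1.96 − 0.5 × 1.96²] = 2.56 mA.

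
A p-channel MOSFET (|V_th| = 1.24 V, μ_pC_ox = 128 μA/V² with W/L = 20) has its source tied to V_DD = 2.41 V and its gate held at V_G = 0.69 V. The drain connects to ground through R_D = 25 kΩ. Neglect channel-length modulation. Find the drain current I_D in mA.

I_D = 0.0931 mA

V_SG = V_DD − V_G = 2.41 − 0.69 = 1.72 V, so V_ov = 1.72 − 1.24 = 0.48 V.
k_p = μ_pC_ox · (W/L) = 2.56 mA/V².
Assume saturation: I_D = ½ k_p V_ov² = 0.5 × 2.56 × 0.48² = 0.295 mA, giving V_SD = V_DD − I_D R_D = 2.41 − 0.295 × 25 = -4.96 V.
But -4.96 V < V_ov = 0.48 V, so the device is actually in triode.
In triode I_D = k_p[V_ov V_SD − ½ V_SD²] and I_D = (V_DD − V_SD)/R_D. Equating: 32 V_SD² − 31.72 V_SD + 2.41 = 0, giving V_SD = 0.0829 V (the root below V_ov).
I_D = (2.41 − 0.0829) / 25 = 0.0931 mA.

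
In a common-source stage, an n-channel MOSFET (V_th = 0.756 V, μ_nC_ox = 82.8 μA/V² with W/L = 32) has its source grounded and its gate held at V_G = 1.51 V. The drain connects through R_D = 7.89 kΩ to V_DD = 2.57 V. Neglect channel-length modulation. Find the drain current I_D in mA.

V_GS = V_G = 1.51 V, so V_ov = 1.51 − 0.756 = 0.754 V.
k_n = μ_nC_ox · (W/L) = 2.65 mA/V².
Assume saturation: I_D = ½ k_n V_ov² = 0.5 × 2.65 × 0.754² = 0.753 mA, giving V_DS = V_DD − I_D R_D = 2.57 − 0.753 × 7.89 = -3.37 V.
But -3.37 V < V_ov = 0.754 V, so the device is actually in triode.
In triode I_D = k_n[V_ov V_DS − ½ V_DS²] and I_D = (V_DD − V_DS)/R_D. Equating: 10.5 V_DS² − 16.76 V_DS + 2.57 = 0, giving V_DS = 0.172 V (the root below V_ov).
I_D = (2.57 − 0.172) / 7.89 = 0.304 mA.

I_D = 0.304 mA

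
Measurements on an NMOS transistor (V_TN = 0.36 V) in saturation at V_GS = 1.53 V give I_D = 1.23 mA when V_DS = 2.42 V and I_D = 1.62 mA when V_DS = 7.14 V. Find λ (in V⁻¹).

λ = 0.0802 V⁻¹

With V_GS fixed, I_D ∝ (1 + λ V_DS) in saturation, so I_D2/I_D1 = (1 + λ V_DS2)/(1 + λ V_DS1).
1.62/1.23 = 1.317 = (1 + 7.14 λ)/(1 + 2.42 λ).
Solving: λ (I_D1 V_DS2 − I_D2 V_DS1) = I_D2 − I_D1, so λ = (1.62 − 1.23) / (1.23 × 7.14 − 1.62 × 2.42) = 0.39 / 4.86 = 0.0802 V⁻¹.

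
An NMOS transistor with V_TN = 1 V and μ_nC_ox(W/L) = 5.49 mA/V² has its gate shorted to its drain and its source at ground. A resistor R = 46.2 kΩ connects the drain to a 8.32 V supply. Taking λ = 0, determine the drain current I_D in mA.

I_D = 0.153 mA

With gate tied to drain, V_GS = V_DS ≥ V_GS − V_TN, so the device is in saturation.
KCL at the drain: ½ k_n (V_GS − V_TN)² = (V_DD − V_GS)/R.
Let x = V_GS − 1. Then 127 x² + x − 7.32 = 0, giving x = 0.236 V (positive root), so V_GS = 1.24 V.
I_D = (V_DD − V_GS)/R = (8.32 − 1.24) / 46.2 = 0.153 mA.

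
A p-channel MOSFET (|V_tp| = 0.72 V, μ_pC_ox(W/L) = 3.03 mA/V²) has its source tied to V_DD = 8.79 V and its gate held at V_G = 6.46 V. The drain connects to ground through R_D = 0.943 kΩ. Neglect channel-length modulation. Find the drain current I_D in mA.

I_D = 3.93 mA

V_SG = V_DD − V_G = 8.79 − 6.46 = 2.33 V, so V_ov = 2.33 − 0.72 = 1.61 V.
Assume saturation: I_D = ½ k_p V_ov² = 0.5 × 3.03 × 1.61² = 3.93 mA, giving V_SD = V_DD − I_D R_D = 8.79 − 3.93 × 0.943 = 5.09 V.
V_SD = 5.09 V ≥ V_ov = 1.61 V, confirming saturation.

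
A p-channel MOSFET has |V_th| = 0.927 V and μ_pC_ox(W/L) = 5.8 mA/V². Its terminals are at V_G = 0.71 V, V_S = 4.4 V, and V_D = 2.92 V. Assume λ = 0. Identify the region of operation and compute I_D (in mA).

V_SG = V_S − V_G = 4.4 − 0.71 = 3.69 V; V_SD = V_S − V_D = 4.4 − 2.92 = 1.48 V.
V_ov = V_SG − |V_th| = 3.69 − 0.927 = 2.76 V.
Since V_SD = 1.48 V < V_ov = 2.76 V, the device is in the triode region.
I_D = k_p [V_ov · V_SD − ½ V_SD²] = 5.8 × [2.76 × 1.48 − 0.5 × 1.48²] = 17.4 mA.

Triode; I_D = 17.4 mA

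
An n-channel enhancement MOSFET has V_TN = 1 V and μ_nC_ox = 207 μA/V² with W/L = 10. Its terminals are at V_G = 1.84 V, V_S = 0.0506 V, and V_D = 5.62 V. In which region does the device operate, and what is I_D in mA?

Saturation; I_D = 0.645 mA

V_GS = V_G − V_S = 1.84 − 0.0506 = 1.79 V; V_DS = V_D − V_S = 5.62 − 0.0506 = 5.57 V.
k_n = μ_nC_ox · (W/L) = 2.07 mA/V².
V_ov = V_GS − V_TN = 1.79 − 1 = 0.789 V.
Since V_DS = 5.57 V ≥ V_ov = 0.789 V, the device is in saturation.
I_D = ½ k_n V_ov² = 0.5 × 2.07 × 0.789² = 0.645 mA.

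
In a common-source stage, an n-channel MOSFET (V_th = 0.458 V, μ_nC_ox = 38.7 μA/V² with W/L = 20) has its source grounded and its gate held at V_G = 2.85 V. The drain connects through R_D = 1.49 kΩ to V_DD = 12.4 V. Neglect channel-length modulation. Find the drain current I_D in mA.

I_D = 2.21 mA

V_GS = V_G = 2.85 V, so V_ov = 2.85 − 0.458 = 2.39 V.
k_n = μ_nC_ox · (W/L) = 0.774 mA/V².
Assume saturation: I_D = ½ k_n V_ov² = 0.5 × 0.774 × 2.39² = 2.21 mA, giving V_DS = V_DD − I_D R_D = 12.4 − 2.21 × 1.49 = 9.1 V.
V_DS = 9.1 V ≥ V_ov = 2.39 V, confirming saturation.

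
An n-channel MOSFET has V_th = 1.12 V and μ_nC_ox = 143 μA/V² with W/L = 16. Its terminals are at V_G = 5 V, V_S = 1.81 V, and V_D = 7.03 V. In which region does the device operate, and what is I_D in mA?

Saturation; I_D = 4.90 mA

V_GS = V_G − V_S = 5 − 1.81 = 3.19 V; V_DS = V_D − V_S = 7.03 − 1.81 = 5.22 V.
k_n = μ_nC_ox · (W/L) = 2.288 mA/V².
V_ov = V_GS − V_th = 3.19 − 1.12 = 2.07 V.
Since V_DS = 5.22 V ≥ V_ov = 2.07 V, the device is in saturation.
I_D = ½ k_n V_ov² = 0.5 × 2.288 × 2.07² = 4.9 mA.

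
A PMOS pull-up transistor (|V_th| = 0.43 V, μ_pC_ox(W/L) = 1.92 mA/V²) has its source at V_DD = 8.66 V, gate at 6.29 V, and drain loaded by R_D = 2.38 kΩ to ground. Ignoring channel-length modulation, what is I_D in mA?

I_D = 3.12 mA

V_SG = V_DD − V_G = 8.66 − 6.29 = 2.37 V, so V_ov = 2.37 − 0.43 = 1.94 V.
Assume saturation: I_D = ½ k_p V_ov² = 0.5 × 1.92 × 1.94² = 3.61 mA, giving V_SD = V_DD − I_D R_D = 8.66 − 3.61 × 2.38 = 0.0609 V.
But 0.0609 V < V_ov = 1.94 V, so the device is actually in triode.
In triode I_D = k_p[V_ov V_SD − ½ V_SD²] and I_D = (V_DD − V_SD)/R_D. Equating: 2.28 V_SD² − 9.865 V_SD + 8.66 = 0, giving V_SD = 1.23 V (the root below V_ov).
I_D = (8.66 − 1.23) / 2.38 = 3.12 mA.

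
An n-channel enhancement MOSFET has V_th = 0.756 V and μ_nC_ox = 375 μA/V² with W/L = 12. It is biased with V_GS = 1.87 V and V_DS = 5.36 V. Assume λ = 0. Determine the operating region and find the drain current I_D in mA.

k_n = μ_nC_ox · (W/L) = 4.5 mA/V².
V_ov = V_GS − V_th = 1.87 − 0.756 = 1.11 V.
Since V_DS = 5.36 V ≥ V_ov = 1.11 V, the device is in saturation.
I_D = ½ k_n V_ov² = 0.5 × 4.5 × 1.11² = 2.79 mA.

Saturation; I_D = 2.79 mA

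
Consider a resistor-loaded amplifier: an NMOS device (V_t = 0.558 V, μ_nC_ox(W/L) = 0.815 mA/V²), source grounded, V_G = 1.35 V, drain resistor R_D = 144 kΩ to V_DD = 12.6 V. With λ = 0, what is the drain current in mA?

V_GS = V_G = 1.35 V, so V_ov = 1.35 − 0.558 = 0.792 V.
Assume saturation: I_D = ½ k_n V_ov² = 0.5 × 0.815 × 0.792² = 0.256 mA, giving V_DS = V_DD − I_D R_D = 12.6 − 0.256 × 144 = -24.2 V.
But -24.2 V < V_ov = 0.792 V, so the device is actually in triode.
In triode I_D = k_n[V_ov V_DS − ½ V_DS²] and I_D = (V_DD − V_DS)/R_D. Equating: 58.7 V_DS² − 93.95 V_DS + 12.6 = 0, giving V_DS = 0.148 V (the root below V_ov).
I_D = (12.6 − 0.148) / 144 = 0.0865 mA.

I_D = 0.0865 mA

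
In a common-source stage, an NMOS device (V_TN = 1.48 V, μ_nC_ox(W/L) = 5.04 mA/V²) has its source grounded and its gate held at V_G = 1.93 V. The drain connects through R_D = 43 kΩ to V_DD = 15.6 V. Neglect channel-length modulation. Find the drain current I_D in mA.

V_GS = V_G = 1.93 V, so V_ov = 1.93 − 1.48 = 0.45 V.
Assume saturation: I_D = ½ k_n V_ov² = 0.5 × 5.04 × 0.45² = 0.51 mA, giving V_DS = V_DD − I_D R_D = 15.6 − 0.51 × 43 = -6.34 V.
But -6.34 V < V_ov = 0.45 V, so the device is actually in triode.
In triode I_D = k_n[V_ov V_DS − ½ V_DS²] and I_D = (V_DD − V_DS)/R_D. Equating: 108 V_DS² − 98.52 V_DS + 15.6 = 0, giving V_DS = 0.204 V (the root below V_ov).
I_D = (15.6 − 0.204) / 43 = 0.358 mA.

I_D = 0.358 mA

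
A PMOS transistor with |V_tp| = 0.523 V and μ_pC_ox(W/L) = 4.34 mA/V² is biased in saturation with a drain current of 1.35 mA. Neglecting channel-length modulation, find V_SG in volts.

V_SG = 1.31 V

In saturation I_D = ½ k_p (V_SG − |V_tp|)², so V_SG − |V_tp| = √(2 I_D / k_p) = √(2 × 1.35 / 4.34) = 0.789 V.
V_SG = 0.523 + 0.789 = 1.31 V.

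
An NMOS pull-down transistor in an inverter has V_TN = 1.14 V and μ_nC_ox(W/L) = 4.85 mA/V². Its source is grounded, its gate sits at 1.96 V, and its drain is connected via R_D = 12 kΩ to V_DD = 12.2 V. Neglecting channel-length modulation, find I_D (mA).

V_GS = V_G = 1.96 V, so V_ov = 1.96 − 1.14 = 0.82 V.
Assume saturation: I_D = ½ k_n V_ov² = 0.5 × 4.85 × 0.82² = 1.63 mA, giving V_DS = V_DD − I_D R_D = 12.2 − 1.63 × 12 = -7.37 V.
But -7.37 V < V_ov = 0.82 V, so the device is actually in triode.
In triode I_D = k_n[V_ov V_DS − ½ V_DS²] and I_D = (V_DD − V_DS)/R_D. Equating: 29.1 V_DS² − 48.72 V_DS + 12.2 = 0, giving V_DS = 0.306 V (the root below V_ov).
I_D = (12.2 − 0.306) / 12 = 0.991 mA.

I_D = 0.991 mA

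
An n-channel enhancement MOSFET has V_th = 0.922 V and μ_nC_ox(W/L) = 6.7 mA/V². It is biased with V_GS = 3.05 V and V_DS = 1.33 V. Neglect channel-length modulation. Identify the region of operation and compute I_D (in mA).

V_ov = V_GS − V_th = 3.05 − 0.922 = 2.13 V.
Since V_DS = 1.33 V < V_ov = 2.13 V, the device is in the triode region.
I_D = k_n [V_ov · V_DS − ½ V_DS²] = 6.7 × [2.13 × 1.33 − 0.5 × 1.33²] = 13 mA.

Triode; I_D = 13.0 mA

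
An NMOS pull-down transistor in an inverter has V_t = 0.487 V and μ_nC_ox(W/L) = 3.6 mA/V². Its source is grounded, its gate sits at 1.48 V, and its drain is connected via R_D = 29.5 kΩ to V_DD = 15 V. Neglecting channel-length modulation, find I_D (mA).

V_GS = V_G = 1.48 V, so V_ov = 1.48 − 0.487 = 0.993 V.
Assume saturation: I_D = ½ k_n V_ov² = 0.5 × 3.6 × 0.993² = 1.77 mA, giving V_DS = V_DD − I_D R_D = 15 − 1.77 × 29.5 = -37.4 V.
But -37.4 V < V_ov = 0.993 V, so the device is actually in triode.
In triode I_D = k_n[V_ov V_DS − ½ V_DS²] and I_D = (V_DD − V_DS)/R_D. Equating: 53.1 V_DS² − 106.5 V_DS + 15 = 0, giving V_DS = 0.153 V (the root below V_ov).
I_D = (15 − 0.153) / 29.5 = 0.503 mA.

I_D = 0.503 mA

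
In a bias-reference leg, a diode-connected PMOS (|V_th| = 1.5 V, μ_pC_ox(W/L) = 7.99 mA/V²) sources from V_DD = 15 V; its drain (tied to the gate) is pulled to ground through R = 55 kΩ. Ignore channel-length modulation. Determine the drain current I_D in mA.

With gate tied to drain, V_SG = V_SD ≥ V_SG − |V_th|, so the device is in saturation.
KCL at the drain: ½ k_p (V_SG − |V_th|)² = (V_DD − V_SG)/R.
Let x = V_SG − 1.5. Then 220 x² + x − 13.5 = 0, giving x = 0.246 V (positive root), so V_SG = 1.75 V.
I_D = (V_DD − V_SG)/R = (15 − 1.75) / 55 = 0.241 mA.

I_D = 0.241 mA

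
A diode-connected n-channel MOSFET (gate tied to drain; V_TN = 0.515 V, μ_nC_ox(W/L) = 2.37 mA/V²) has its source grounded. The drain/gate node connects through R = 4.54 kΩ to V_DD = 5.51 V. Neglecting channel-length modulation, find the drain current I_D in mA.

I_D = 0.907 mA

With gate tied to drain, V_GS = V_DS ≥ V_GS − V_TN, so the device is in saturation.
KCL at the drain: ½ k_n (V_GS − V_TN)² = (V_DD − V_GS)/R.
Let x = V_GS − 0.515. Then 5.38 x² + x − 4.995 = 0, giving x = 0.875 V (positive root), so V_GS = 1.39 V.
I_D = (V_DD − V_GS)/R = (5.51 − 1.39) / 4.54 = 0.907 mA.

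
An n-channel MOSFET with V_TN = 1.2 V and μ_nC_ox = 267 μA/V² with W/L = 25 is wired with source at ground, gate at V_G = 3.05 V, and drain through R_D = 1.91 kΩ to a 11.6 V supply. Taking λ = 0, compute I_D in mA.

V_GS = V_G = 3.05 V, so V_ov = 3.05 − 1.2 = 1.85 V.
k_n = μ_nC_ox · (W/L) = 6.675 mA/V².
Assume saturation: I_D = ½ k_n V_ov² = 0.5 × 6.675 × 1.85² = 11.4 mA, giving V_DS = V_DD − I_D R_D = 11.6 − 11.4 × 1.91 = -10.2 V.
But -10.2 V < V_ov = 1.85 V, so the device is actually in triode.
In triode I_D = k_n[V_ov V_DS − ½ V_DS²] and I_D = (V_DD − V_DS)/R_D. Equating: 6.37 V_DS² − 24.59 V_DS + 11.6 = 0, giving V_DS = 0.55 V (the root below V_ov).
I_D = (11.6 − 0.55) / 1.91 = 5.79 mA.

I_D = 5.79 mA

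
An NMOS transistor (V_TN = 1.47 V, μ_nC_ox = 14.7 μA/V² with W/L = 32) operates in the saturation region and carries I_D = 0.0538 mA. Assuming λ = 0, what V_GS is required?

V_GS = 1.95 V

k_n = μ_nC_ox · (W/L) = 0.4704 mA/V².
In saturation I_D = ½ k_n (V_GS − V_TN)², so V_GS − V_TN = √(2 I_D / k_n) = √(2 × 0.0538 / 0.4704) = 0.478 V.
V_GS = 1.47 + 0.478 = 1.95 V.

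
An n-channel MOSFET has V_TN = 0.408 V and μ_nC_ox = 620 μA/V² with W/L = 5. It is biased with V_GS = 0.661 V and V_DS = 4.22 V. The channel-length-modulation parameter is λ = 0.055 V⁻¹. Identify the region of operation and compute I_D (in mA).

k_n = μ_nC_ox · (W/L) = 3.1 mA/V².
V_ov = V_GS − V_TN = 0.661 − 0.408 = 0.253 V.
Since V_DS = 4.22 V ≥ V_ov = 0.253 V, the device is in saturation.
I_D = ½ k_n V_ov² (1 + λ V_DS) = 0.5 × 3.1 × 0.253² × (1 + 0.055 × 4.22) = 0.122 mA.

Saturation; I_D = 0.122 mA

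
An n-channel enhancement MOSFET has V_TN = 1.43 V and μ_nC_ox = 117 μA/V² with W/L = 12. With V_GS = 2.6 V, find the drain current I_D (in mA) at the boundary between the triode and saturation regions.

I_D = 0.961 mA

At the boundary V_DS = V_ov = V_GS − V_TN = 2.6 − 1.43 = 1.17 V.
k_n = μ_nC_ox · (W/L) = 1.404 mA/V².
I_D = ½ k_n V_ov² = 0.5 × 1.404 × 1.17² = 0.961 mA.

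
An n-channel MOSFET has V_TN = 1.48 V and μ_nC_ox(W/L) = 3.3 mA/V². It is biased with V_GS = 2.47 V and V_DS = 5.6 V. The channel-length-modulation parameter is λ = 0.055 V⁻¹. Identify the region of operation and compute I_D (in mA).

Saturation; I_D = 2.12 mA

V_ov = V_GS − V_TN = 2.47 − 1.48 = 0.99 V.
Since V_DS = 5.6 V ≥ V_ov = 0.99 V, the device is in saturation.
I_D = ½ k_n V_ov² (1 + λ V_DS) = 0.5 × 3.3 × 0.99² × (1 + 0.055 × 5.6) = 2.12 mA.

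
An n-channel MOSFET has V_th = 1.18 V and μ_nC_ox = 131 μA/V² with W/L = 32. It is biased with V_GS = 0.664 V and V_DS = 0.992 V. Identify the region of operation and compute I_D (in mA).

V_GS = 0.664 V < V_th = 1.18 V, so the transistor is in cutoff.

Cutoff; I_D = 0 mA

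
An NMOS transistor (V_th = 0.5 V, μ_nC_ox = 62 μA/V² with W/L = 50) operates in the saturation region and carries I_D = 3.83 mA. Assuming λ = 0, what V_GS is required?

k_n = μ_nC_ox · (W/L) = 3.1 mA/V².
In saturation I_D = ½ k_n (V_GS − V_th)², so V_GS − V_th = √(2 I_D / k_n) = √(2 × 3.83 / 3.1) = 1.57 V.
V_GS = 0.5 + 1.57 = 2.07 V.

V_GS = 2.07 V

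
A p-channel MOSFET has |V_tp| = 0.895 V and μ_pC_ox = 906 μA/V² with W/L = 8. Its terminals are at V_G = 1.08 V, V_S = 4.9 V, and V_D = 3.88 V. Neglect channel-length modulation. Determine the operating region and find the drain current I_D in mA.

V_SG = V_S − V_G = 4.9 − 1.08 = 3.82 V; V_SD = V_S − V_D = 4.9 − 3.88 = 1.02 V.
k_p = μ_pC_ox · (W/L) = 7.248 mA/V².
V_ov = V_SG − |V_tp| = 3.82 − 0.895 = 2.93 V.
Since V_SD = 1.02 V < V_ov = 2.93 V, the device is in the triode region.
I_D = k_p [V_ov · V_SD − ½ V_SD²] = 7.248 × [2.93 × 1.02 − 0.5 × 1.02²] = 17.9 mA.

Triode; I_D = 17.9 mA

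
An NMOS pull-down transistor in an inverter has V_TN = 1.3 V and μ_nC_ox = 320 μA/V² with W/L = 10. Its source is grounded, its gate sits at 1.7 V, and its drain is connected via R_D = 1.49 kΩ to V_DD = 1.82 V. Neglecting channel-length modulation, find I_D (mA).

I_D = 0.256 mA

V_GS = V_G = 1.7 V, so V_ov = 1.7 − 1.3 = 0.4 V.
k_n = μ_nC_ox · (W/L) = 3.2 mA/V².
Assume saturation: I_D = ½ k_n V_ov² = 0.5 × 3.2 × 0.4² = 0.256 mA, giving V_DS = V_DD − I_D R_D = 1.82 − 0.256 × 1.49 = 1.44 V.
V_DS = 1.44 V ≥ V_ov = 0.4 V, confirming saturation.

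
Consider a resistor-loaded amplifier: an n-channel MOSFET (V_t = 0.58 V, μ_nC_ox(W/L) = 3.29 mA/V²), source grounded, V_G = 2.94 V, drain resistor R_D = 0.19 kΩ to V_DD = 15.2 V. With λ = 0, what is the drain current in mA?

V_GS = V_G = 2.94 V, so V_ov = 2.94 − 0.58 = 2.36 V.
Assume saturation: I_D = ½ k_n V_ov² = 0.5 × 3.29 × 2.36² = 9.16 mA, giving V_DS = V_DD − I_D R_D = 15.2 − 9.16 × 0.19 = 13.5 V.
V_DS = 13.5 V ≥ V_ov = 2.36 V, confirming saturation.

I_D = 9.16 mA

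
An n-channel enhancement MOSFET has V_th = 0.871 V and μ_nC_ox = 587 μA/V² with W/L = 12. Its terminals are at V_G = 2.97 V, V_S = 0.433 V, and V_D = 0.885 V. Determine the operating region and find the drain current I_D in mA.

V_GS = V_G − V_S = 2.97 − 0.433 = 2.54 V; V_DS = V_D − V_S = 0.885 − 0.433 = 0.452 V.
k_n = μ_nC_ox · (W/L) = 7.044 mA/V².
V_ov = V_GS − V_th = 2.54 − 0.871 = 1.67 V.
Since V_DS = 0.452 V < V_ov = 1.67 V, the device is in the triode region.
I_D = k_n [V_ov · V_DS − ½ V_DS²] = 7.044 × [1.67 × 0.452 − 0.5 × 0.452²] = 4.58 mA.

Triode; I_D = 4.58 mA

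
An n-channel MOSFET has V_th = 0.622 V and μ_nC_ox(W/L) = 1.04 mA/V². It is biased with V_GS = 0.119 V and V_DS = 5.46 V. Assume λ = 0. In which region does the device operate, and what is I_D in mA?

V_GS = 0.119 V < V_th = 0.622 V, so the transistor is in cutoff.

Cutoff; I_D = 0 mA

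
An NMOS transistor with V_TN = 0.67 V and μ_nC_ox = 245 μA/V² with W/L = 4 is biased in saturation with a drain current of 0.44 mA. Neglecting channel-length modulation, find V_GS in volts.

k_n = μ_nC_ox · (W/L) = 0.98 mA/V².
In saturation I_D = ½ k_n (V_GS − V_TN)², so V_GS − V_TN = √(2 I_D / k_n) = √(2 × 0.44 / 0.98) = 0.948 V.
V_GS = 0.67 + 0.948 = 1.62 V.

V_GS = 1.62 V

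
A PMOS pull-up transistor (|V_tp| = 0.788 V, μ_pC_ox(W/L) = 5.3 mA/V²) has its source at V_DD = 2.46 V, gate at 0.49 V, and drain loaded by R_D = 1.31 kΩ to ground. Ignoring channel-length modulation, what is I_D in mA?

V_SG = V_DD − V_G = 2.46 − 0.49 = 1.97 V, so V_ov = 1.97 − 0.788 = 1.18 V.
Assume saturation: I_D = ½ k_p V_ov² = 0.5 × 5.3 × 1.18² = 3.7 mA, giving V_SD = V_DD − I_D R_D = 2.46 − 3.7 × 1.31 = -2.39 V.
But -2.39 V < V_ov = 1.18 V, so the device is actually in triode.
In triode I_D = k_p[V_ov V_SD − ½ V_SD²] and I_D = (V_DD − V_SD)/R_D. Equating: 3.47 V_SD² − 9.207 V_SD + 2.46 = 0, giving V_SD = 0.301 V (the root below V_ov).
I_D = (2.46 − 0.301) / 1.31 = 1.65 mA.

I_D = 1.65 mA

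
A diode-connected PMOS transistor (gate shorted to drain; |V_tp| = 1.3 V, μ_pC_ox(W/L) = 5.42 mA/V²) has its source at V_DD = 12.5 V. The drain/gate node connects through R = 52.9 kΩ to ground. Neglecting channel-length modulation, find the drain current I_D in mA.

I_D = 0.207 mA

With gate tied to drain, V_SG = V_SD ≥ V_SG − |V_tp|, so the device is in saturation.
KCL at the drain: ½ k_p (V_SG − |V_tp|)² = (V_DD − V_SG)/R.
Let x = V_SG − 1.3. Then 143 x² + x − 11.2 = 0, giving x = 0.276 V (positive root), so V_SG = 1.58 V.
I_D = (V_DD − V_SG)/R = (12.5 − 1.58) / 52.9 = 0.207 mA.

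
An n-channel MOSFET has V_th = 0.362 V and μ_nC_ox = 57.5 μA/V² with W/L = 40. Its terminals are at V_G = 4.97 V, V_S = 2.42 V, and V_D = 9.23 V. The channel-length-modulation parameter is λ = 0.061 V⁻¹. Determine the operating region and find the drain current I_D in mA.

Saturation; I_D = 7.79 mA

V_GS = V_G − V_S = 4.97 − 2.42 = 2.55 V; V_DS = V_D − V_S = 9.23 − 2.42 = 6.81 V.
k_n = μ_nC_ox · (W/L) = 2.3 mA/V².
V_ov = V_GS − V_th = 2.55 − 0.362 = 2.19 V.
Since V_DS = 6.81 V ≥ V_ov = 2.19 V, the device is in saturation.
I_D = ½ k_n V_ov² (1 + λ V_DS) = 0.5 × 2.3 × 2.19² × (1 + 0.061 × 6.81) = 7.79 mA.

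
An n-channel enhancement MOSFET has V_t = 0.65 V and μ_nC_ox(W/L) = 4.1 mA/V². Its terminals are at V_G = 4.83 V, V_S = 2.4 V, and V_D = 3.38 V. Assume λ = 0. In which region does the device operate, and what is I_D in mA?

V_GS = V_G − V_S = 4.83 − 2.4 = 2.43 V; V_DS = V_D − V_S = 3.38 − 2.4 = 0.98 V.
V_ov = V_GS − V_t = 2.43 − 0.65 = 1.78 V.
Since V_DS = 0.98 V < V_ov = 1.78 V, the device is in the triode region.
I_D = k_n [V_ov · V_DS − ½ V_DS²] = 4.1 × [1.78 × 0.98 − 0.5 × 0.98²] = 5.18 mA.

Triode; I_D = 5.18 mA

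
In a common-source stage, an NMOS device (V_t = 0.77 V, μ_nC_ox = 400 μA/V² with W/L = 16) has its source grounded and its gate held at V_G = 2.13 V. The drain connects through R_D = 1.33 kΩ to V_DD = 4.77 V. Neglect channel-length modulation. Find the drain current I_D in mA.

V_GS = V_G = 2.13 V, so V_ov = 2.13 − 0.77 = 1.36 V.
k_n = μ_nC_ox · (W/L) = 6.4 mA/V².
Assume saturation: I_D = ½ k_n V_ov² = 0.5 × 6.4 × 1.36² = 5.92 mA, giving V_DS = V_DD − I_D R_D = 4.77 − 5.92 × 1.33 = -3.1 V.
But -3.1 V < V_ov = 1.36 V, so the device is actually in triode.
In triode I_D = k_n[V_ov V_DS − ½ V_DS²] and I_D = (V_DD − V_DS)/R_D. Equating: 4.26 V_DS² − 12.58 V_DS + 4.77 = 0, giving V_DS = 0.447 V (the root below V_ov).
I_D = (4.77 − 0.447) / 1.33 = 3.25 mA.

I_D = 3.25 mA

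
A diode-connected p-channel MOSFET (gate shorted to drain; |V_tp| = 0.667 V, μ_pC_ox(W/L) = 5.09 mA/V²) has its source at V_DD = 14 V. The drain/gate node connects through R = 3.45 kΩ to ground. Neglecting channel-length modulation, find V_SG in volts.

V_SG = 1.84 V

With gate tied to drain, V_SG = V_SD ≥ V_SG − |V_tp|, so the device is in saturation.
KCL at the drain: ½ k_p (V_SG − |V_tp|)² = (V_DD − V_SG)/R.
Let x = V_SG − 0.667. Then 8.78 x² + x − 13.33 = 0, giving x = 1.18 V (positive root), so V_SG = 1.84 V.
I_D = (V_DD − V_SG)/R = (14 − 1.84) / 3.45 = 3.52 mA.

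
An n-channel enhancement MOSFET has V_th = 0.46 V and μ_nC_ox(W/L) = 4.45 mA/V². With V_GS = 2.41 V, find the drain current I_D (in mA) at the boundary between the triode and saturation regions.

At the boundary V_DS = V_ov = V_GS − V_th = 2.41 − 0.46 = 1.95 V.
I_D = ½ k_n V_ov² = 0.5 × 4.45 × 1.95² = 8.46 mA.

I_D = 8.46 mA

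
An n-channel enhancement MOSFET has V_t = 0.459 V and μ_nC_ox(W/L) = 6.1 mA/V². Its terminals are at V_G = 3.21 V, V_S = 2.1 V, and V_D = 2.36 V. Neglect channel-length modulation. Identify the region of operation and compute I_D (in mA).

Triode; I_D = 0.826 mA

V_GS = V_G − V_S = 3.21 − 2.1 = 1.11 V; V_DS = V_D − V_S = 2.36 − 2.1 = 0.26 V.
V_ov = V_GS − V_t = 1.11 − 0.459 = 0.651 V.
Since V_DS = 0.26 V < V_ov = 0.651 V, the device is in the triode region.
I_D = k_n [V_ov · V_DS − ½ V_DS²] = 6.1 × [0.651 × 0.26 − 0.5 × 0.26²] = 0.826 mA.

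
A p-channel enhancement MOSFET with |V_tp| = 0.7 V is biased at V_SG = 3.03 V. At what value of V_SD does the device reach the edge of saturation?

The boundary between triode and saturation is V_SD = V_SG − |V_tp| = V_ov.
V_ov = 3.03 − 0.7 = 2.33 V.

V_SD,sat = 2.33 V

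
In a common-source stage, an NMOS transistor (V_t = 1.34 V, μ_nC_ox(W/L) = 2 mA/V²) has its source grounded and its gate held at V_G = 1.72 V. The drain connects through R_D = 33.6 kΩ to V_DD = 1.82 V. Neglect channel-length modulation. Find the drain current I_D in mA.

V_GS = V_G = 1.72 V, so V_ov = 1.72 − 1.34 = 0.38 V.
Assume saturation: I_D = ½ k_n V_ov² = 0.5 × 2 × 0.38² = 0.144 mA, giving V_DS = V_DD − I_D R_D = 1.82 − 0.144 × 33.6 = -3.03 V.
But -3.03 V < V_ov = 0.38 V, so the device is actually in triode.
In triode I_D = k_n[V_ov V_DS − ½ V_DS²] and I_D = (V_DD − V_DS)/R_D. Equating: 33.6 V_DS² − 26.54 V_DS + 1.82 = 0, giving V_DS = 0.0759 V (the root below V_ov).
I_D = (1.82 − 0.0759) / 33.6 = 0.0519 mA.

I_D = 0.0519 mA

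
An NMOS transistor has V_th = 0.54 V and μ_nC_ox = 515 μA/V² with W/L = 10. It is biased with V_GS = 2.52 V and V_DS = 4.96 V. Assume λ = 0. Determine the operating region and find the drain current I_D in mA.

Saturation; I_D = 10.1 mA

k_n = μ_nC_ox · (W/L) = 5.15 mA/V².
V_ov = V_GS − V_th = 2.52 − 0.54 = 1.98 V.
Since V_DS = 4.96 V ≥ V_ov = 1.98 V, the device is in saturation.
I_D = ½ k_n V_ov² = 0.5 × 5.15 × 1.98² = 10.1 mA.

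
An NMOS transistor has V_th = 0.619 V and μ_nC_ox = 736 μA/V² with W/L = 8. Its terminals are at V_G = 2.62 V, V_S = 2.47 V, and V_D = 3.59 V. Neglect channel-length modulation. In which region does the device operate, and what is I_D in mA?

V_GS = V_G − V_S = 2.62 − 2.47 = 0.15 V; V_DS = V_D − V_S = 3.59 − 2.47 = 1.12 V.
V_GS = 0.15 V < V_th = 0.619 V, so the transistor is in cutoff.

Cutoff; I_D = 0 mA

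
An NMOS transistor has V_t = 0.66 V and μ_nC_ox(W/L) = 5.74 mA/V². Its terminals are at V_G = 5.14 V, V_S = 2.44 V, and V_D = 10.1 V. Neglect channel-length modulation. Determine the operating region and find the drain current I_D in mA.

Saturation; I_D = 11.9 mA

V_GS = V_G − V_S = 5.14 − 2.44 = 2.7 V; V_DS = V_D − V_S = 10.1 − 2.44 = 7.66 V.
V_ov = V_GS − V_t = 2.7 − 0.66 = 2.04 V.
Since V_DS = 7.66 V ≥ V_ov = 2.04 V, the device is in saturation.
I_D = ½ k_n V_ov² = 0.5 × 5.74 × 2.04² = 11.9 mA.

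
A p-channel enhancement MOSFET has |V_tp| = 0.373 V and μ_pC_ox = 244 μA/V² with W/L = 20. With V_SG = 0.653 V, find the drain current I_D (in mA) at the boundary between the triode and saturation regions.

At the boundary V_SD = V_ov = V_SG − |V_tp| = 0.653 − 0.373 = 0.28 V.
k_p = μ_pC_ox · (W/L) = 4.88 mA/V².
I_D = ½ k_p V_ov² = 0.5 × 4.88 × 0.28² = 0.191 mA.

I_D = 0.191 mA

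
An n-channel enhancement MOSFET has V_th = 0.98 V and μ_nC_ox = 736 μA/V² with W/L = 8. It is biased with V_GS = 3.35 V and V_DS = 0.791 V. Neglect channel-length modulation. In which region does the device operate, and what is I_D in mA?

k_n = μ_nC_ox · (W/L) = 5.888 mA/V².
V_ov = V_GS − V_th = 3.35 − 0.98 = 2.37 V.
Since V_DS = 0.791 V < V_ov = 2.37 V, the device is in the triode region.
I_D = k_n [V_ov · V_DS − ½ V_DS²] = 5.888 × [2.37 × 0.791 − 0.5 × 0.791²] = 9.2 mA.

Triode; I_D = 9.20 mA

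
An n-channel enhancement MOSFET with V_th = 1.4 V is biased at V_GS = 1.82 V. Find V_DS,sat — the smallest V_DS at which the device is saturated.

The boundary between triode and saturation is V_DS = V_GS − V_th = V_ov.
V_ov = 1.82 − 1.4 = 0.42 V.

V_DS,sat = 0.420 V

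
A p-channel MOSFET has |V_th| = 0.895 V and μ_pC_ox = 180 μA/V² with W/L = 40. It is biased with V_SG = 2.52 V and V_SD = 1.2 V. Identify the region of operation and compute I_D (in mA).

Triode; I_D = 8.86 mA

k_p = μ_pC_ox · (W/L) = 7.2 mA/V².
V_ov = V_SG − |V_th| = 2.52 − 0.895 = 1.62 V.
Since V_SD = 1.2 V < V_ov = 1.62 V, the device is in the triode region.
I_D = k_p [V_ov · V_SD − ½ V_SD²] = 7.2 × [1.62 × 1.2 − 0.5 × 1.2²] = 8.86 mA.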